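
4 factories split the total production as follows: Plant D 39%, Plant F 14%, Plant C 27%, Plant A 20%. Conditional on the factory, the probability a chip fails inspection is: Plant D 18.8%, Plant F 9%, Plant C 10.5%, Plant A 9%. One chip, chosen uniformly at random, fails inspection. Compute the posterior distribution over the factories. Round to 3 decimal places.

Plant D 0.554, Plant F 0.095, Plant C 0.214, Plant A 0.136

By Bayes' rule, posterior ∝ prior × likelihood:
  Plant D: 0.39 × 0.188 = 0.07332
  Plant F: 0.14 × 0.09 = 0.0126
  Plant C: 0.27 × 0.105 = 0.02835
  Plant A: 0.2 × 0.09 = 0.018
Sum = 0.13227.
P(Plant D | nonconforming) = 0.07332/0.13227 ≈ 0.554
P(Plant F | nonconforming) = 0.0126/0.13227 ≈ 0.095
P(Plant C | nonconforming) = 0.02835/0.13227 ≈ 0.214
P(Plant A | nonconforming) = 0.018/0.13227 ≈ 0.136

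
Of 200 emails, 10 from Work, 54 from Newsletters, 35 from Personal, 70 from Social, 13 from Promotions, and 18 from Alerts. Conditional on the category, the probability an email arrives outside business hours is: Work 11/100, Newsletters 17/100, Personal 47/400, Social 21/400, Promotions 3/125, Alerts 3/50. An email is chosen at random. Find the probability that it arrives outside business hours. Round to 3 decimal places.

Compute prior × likelihood for every hypothesis:
  Work: 0.05 × 0.11 = 0.0055
  Newsletters: 0.27 × 0.17 = 0.0459
  Personal: 0.175 × 0.1175 = 0.0205625
  Social: 0.35 × 0.0525 = 0.018375
  Promotions: 0.065 × 0.024 = 0.00156
  Alerts: 0.09 × 0.06 = 0.0054
P(off-hours) = 0.0055 + 0.0459 + 0.0205625 + 0.018375 + 0.00156 + 0.0054 = 0.0972975 → 0.097.

0.097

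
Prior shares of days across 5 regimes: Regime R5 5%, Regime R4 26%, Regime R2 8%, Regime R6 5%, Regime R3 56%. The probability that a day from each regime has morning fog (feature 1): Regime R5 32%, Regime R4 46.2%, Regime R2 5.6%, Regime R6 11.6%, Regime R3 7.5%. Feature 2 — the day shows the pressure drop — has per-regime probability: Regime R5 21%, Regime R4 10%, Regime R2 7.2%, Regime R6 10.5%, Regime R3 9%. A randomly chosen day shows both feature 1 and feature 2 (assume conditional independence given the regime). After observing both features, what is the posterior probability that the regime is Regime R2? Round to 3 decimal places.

By Bayes' rule, posterior ∝ prior × likelihood:
  Regime R5: 0.05 × 0.32 × 0.21 = 0.00336
  Regime R4: 0.26 × 0.462 × 0.1 = 0.012012
  Regime R2: 0.08 × 0.056 × 0.072 = 0.00032256
  Regime R6: 0.05 × 0.116 × 0.105 = 0.000609
  Regime R3: 0.56 × 0.075 × 0.09 = 0.00378
Normalizing constant = 0.02008356.
P(Regime R2 | evidence) = 0.00032256 / 0.02008356 ≈ 0.016.

0.016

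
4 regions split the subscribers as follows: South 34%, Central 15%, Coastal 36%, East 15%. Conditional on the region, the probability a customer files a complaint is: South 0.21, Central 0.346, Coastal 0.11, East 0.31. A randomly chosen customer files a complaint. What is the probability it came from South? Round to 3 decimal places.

Compute prior × likelihood for every hypothesis:
  South: 0.34 × 0.21 = 0.0714
  Central: 0.15 × 0.346 = 0.0519
  Coastal: 0.36 × 0.11 = 0.0396
  East: 0.15 × 0.31 = 0.0465
Normalizing constant = 0.2094.
P(South | evidence) = 0.0714 / 0.2094 ≈ 0.341.

0.341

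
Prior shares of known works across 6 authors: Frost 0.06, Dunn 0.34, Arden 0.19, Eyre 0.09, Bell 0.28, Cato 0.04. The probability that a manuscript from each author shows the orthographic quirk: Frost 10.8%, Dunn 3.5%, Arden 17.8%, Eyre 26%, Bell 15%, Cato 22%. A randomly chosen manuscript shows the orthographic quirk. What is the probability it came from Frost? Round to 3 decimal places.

Prior × likelihood for each hypothesis:
  Frost: 0.06 × 0.108 = 0.00648
  Dunn: 0.34 × 0.035 = 0.0119
  Arden: 0.19 × 0.178 = 0.03382
  Eyre: 0.09 × 0.26 = 0.0234
  Bell: 0.28 × 0.15 = 0.042
  Cato: 0.04 × 0.22 = 0.0088
Sum = 0.1264.
P(Frost | evidence) = 0.00648 / 0.1264 ≈ 0.051.

0.051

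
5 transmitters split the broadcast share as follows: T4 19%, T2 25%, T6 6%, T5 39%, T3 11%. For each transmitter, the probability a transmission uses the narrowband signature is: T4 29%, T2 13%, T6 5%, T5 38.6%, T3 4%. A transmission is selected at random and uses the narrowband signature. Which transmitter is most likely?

By Bayes' rule, posterior ∝ prior × likelihood:
  T4: 0.19 × 0.29 = 0.0551
  T2: 0.25 × 0.13 = 0.0325
  T6: 0.06 × 0.05 = 0.003
  T5: 0.39 × 0.386 = 0.15054
  T3: 0.11 × 0.04 = 0.0044
Total = 0.24554.
Largest term belongs to T5, so T5 is most probable.

T5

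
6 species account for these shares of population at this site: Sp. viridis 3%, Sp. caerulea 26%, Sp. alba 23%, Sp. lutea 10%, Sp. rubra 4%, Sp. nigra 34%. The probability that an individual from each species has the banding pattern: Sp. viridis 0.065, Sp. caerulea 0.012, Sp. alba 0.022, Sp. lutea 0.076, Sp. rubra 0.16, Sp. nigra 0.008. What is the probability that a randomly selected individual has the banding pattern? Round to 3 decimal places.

0.027

By Bayes' rule, posterior ∝ prior × likelihood:
  Sp. viridis: 0.03 × 0.065 = 0.00195
  Sp. caerulea: 0.26 × 0.012 = 0.00312
  Sp. alba: 0.23 × 0.022 = 0.00506
  Sp. lutea: 0.1 × 0.076 = 0.0076
  Sp. rubra: 0.04 × 0.16 = 0.0064
  Sp. nigra: 0.34 × 0.008 = 0.00272
P(banded) = 0.00195 + 0.00312 + 0.00506 + 0.0076 + 0.0064 + 0.00272 = 0.02685 → 0.027.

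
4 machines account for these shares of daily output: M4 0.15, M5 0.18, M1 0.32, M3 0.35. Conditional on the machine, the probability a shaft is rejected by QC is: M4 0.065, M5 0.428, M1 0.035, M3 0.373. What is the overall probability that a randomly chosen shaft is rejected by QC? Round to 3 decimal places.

By Bayes' rule, posterior ∝ prior × likelihood:
  M4: 0.15 × 0.065 = 0.00975
  M5: 0.18 × 0.428 = 0.07704
  M1: 0.32 × 0.035 = 0.0112
  M3: 0.35 × 0.373 = 0.13055
P(rejected) = 0.00975 + 0.07704 + 0.0112 + 0.13055 = 0.22854 → 0.229.

0.229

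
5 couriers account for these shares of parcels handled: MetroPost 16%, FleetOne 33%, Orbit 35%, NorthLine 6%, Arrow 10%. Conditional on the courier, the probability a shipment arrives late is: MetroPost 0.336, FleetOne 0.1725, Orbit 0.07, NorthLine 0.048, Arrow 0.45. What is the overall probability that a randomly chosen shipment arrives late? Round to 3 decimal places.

Unnormalized posteriors (prior × likelihood):
  MetroPost: 0.16 × 0.336 = 0.05376
  FleetOne: 0.33 × 0.1725 = 0.056925
  Orbit: 0.35 × 0.07 = 0.0245
  NorthLine: 0.06 × 0.048 = 0.00288
  Arrow: 0.1 × 0.45 = 0.045
P(late) = 0.05376 + 0.056925 + 0.0245 + 0.00288 + 0.045 = 0.183065 → 0.183.

0.183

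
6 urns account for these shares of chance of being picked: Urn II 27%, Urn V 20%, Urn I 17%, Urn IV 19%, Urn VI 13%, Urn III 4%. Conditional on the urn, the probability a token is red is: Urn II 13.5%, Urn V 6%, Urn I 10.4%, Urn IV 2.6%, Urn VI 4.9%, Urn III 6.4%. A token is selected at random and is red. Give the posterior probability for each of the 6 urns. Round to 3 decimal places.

Urn II 0.456, Urn V 0.150, Urn I 0.221, Urn IV 0.062, Urn VI 0.080, Urn III 0.032

By Bayes' rule, posterior ∝ prior × likelihood:
  Urn II: 0.27 × 0.135 = 0.03645
  Urn V: 0.2 × 0.06 = 0.012
  Urn I: 0.17 × 0.104 = 0.01768
  Urn IV: 0.19 × 0.026 = 0.00494
  Urn VI: 0.13 × 0.049 = 0.00637
  Urn III: 0.04 × 0.064 = 0.00256
Total = 0.08.
P(Urn II | red) = 0.03645/0.08 ≈ 0.456
P(Urn V | red) = 0.012/0.08 ≈ 0.150
P(Urn I | red) = 0.01768/0.08 ≈ 0.221
P(Urn IV | red) = 0.00494/0.08 ≈ 0.062
P(Urn VI | red) = 0.00637/0.08 ≈ 0.080
P(Urn III | red) = 0.00256/0.08 ≈ 0.032
(Check: 0.456+0.150+0.221+0.062+0.080+0.032 = 1.001.)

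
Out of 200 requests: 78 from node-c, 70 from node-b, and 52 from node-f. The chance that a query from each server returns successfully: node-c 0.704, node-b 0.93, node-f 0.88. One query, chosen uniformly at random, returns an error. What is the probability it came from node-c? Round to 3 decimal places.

Taking complements, P(error | each) = node-c 0.296, node-b 0.07, node-f 0.12.
Prior × likelihood for each hypothesis:
  node-c: 0.39 × 0.296 = 0.11544
  node-b: 0.35 × 0.07 = 0.0245
  node-f: 0.26 × 0.12 = 0.0312
Sum = 0.17114.
P(node-c | evidence) = 0.11544 / 0.17114 ≈ 0.675.

0.675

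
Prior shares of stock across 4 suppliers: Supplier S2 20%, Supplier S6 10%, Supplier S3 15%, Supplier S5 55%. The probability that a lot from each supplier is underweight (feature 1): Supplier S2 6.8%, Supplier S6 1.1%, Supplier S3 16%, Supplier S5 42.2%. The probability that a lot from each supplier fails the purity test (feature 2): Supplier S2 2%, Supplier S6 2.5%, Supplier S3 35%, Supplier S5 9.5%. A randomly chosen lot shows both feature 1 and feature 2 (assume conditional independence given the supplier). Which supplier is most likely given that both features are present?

Supplier S5

Prior × likelihood for each hypothesis:
  Supplier S2: 0.2 × 0.068 × 0.02 = 0.000272
  Supplier S6: 0.1 × 0.011 × 0.025 = 0.0000275
  Supplier S3: 0.15 × 0.16 × 0.35 = 0.0084
  Supplier S5: 0.55 × 0.422 × 0.095 = 0.0220495
Total = 0.030749.
Largest term belongs to Supplier S5, so Supplier S5 is most probable.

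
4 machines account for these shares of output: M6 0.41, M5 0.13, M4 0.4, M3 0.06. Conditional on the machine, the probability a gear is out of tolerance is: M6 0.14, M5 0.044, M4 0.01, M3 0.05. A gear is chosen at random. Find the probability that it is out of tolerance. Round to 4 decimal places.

Prior × likelihood for each hypothesis:
  M6: 0.41 × 0.14 = 0.0574
  M5: 0.13 × 0.044 = 0.00572
  M4: 0.4 × 0.01 = 0.004
  M3: 0.06 × 0.05 = 0.003
P(oversize) = 0.0574 + 0.00572 + 0.004 + 0.003 = 0.07012 → 0.0701.

0.0701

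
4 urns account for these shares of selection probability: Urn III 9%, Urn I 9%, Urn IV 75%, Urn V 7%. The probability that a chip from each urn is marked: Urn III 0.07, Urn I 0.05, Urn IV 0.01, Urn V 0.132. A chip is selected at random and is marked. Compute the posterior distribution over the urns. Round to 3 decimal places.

Compute prior × likelihood for every hypothesis:
  Urn III: 0.09 × 0.07 = 0.0063
  Urn I: 0.09 × 0.05 = 0.0045
  Urn IV: 0.75 × 0.01 = 0.0075
  Urn V: 0.07 × 0.132 = 0.00924
Total = 0.02754.
P(Urn III | marked) = 0.0063/0.02754 ≈ 0.229
P(Urn I | marked) = 0.0045/0.02754 ≈ 0.163
P(Urn IV | marked) = 0.0075/0.02754 ≈ 0.272
P(Urn V | marked) = 0.00924/0.02754 ≈ 0.336

Urn III 0.229, Urn I 0.163, Urn IV 0.272, Urn V 0.336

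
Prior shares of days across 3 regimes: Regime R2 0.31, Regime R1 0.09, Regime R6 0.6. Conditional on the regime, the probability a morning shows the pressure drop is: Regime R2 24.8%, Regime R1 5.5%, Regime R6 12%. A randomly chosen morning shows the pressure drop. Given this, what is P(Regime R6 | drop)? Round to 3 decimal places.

Prior × likelihood for each hypothesis:
  Regime R2: 0.31 × 0.248 = 0.07688
  Regime R1: 0.09 × 0.055 = 0.00495
  Regime R6: 0.6 × 0.12 = 0.072
Sum = 0.15383.
P(Regime R6 | evidence) = 0.072 / 0.15383 ≈ 0.468.

0.468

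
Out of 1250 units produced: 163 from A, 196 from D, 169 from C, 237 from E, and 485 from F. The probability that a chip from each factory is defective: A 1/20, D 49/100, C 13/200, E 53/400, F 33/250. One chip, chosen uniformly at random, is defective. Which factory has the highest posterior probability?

D

By Bayes' rule, posterior ∝ prior × likelihood:
  A: 0.1304 × 0.05 = 0.00652
  D: 0.1568 × 0.49 = 0.076832
  C: 0.1352 × 0.065 = 0.008788
  E: 0.1896 × 0.1325 = 0.025122
  F: 0.388 × 0.132 = 0.051216
Total = 0.168478.
Largest term belongs to D, so D is most probable.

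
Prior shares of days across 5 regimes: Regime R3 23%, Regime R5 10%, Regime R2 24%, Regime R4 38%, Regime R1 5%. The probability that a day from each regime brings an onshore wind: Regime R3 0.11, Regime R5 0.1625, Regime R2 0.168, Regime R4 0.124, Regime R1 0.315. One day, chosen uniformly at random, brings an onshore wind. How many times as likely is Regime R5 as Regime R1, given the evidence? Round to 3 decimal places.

1.032

Unnormalized posteriors (prior × likelihood):
  Regime R3: 0.23 × 0.11 = 0.0253
  Regime R5: 0.1 × 0.1625 = 0.01625
  Regime R2: 0.24 × 0.168 = 0.04032
  Regime R4: 0.38 × 0.124 = 0.04712
  Regime R1: 0.05 × 0.315 = 0.01575
Total = 0.14474.
The ratio is 0.01625 / 0.01575 (the normalizer cancels) = 1.032.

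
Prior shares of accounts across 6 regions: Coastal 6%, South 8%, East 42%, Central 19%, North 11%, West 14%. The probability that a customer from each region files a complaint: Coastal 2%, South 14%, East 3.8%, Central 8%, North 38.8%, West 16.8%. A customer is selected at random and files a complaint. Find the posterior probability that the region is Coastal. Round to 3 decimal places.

Unnormalized posteriors (prior × likelihood):
  Coastal: 0.06 × 0.02 = 0.0012
  South: 0.08 × 0.14 = 0.0112
  East: 0.42 × 0.038 = 0.01596
  Central: 0.19 × 0.08 = 0.0152
  North: 0.11 × 0.388 = 0.04268
  West: 0.14 × 0.168 = 0.02352
Normalizing constant = 0.10976.
P(Coastal | evidence) = 0.0012 / 0.10976 ≈ 0.011.

0.011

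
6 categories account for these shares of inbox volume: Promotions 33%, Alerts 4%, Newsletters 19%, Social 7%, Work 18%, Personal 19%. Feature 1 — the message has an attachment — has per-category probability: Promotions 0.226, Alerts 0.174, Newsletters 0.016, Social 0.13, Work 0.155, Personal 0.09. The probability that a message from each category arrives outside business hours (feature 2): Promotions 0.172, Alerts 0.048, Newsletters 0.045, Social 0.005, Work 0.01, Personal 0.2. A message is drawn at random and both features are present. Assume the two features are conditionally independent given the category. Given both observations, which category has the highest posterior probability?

Promotions

Prior × likelihood for each hypothesis:
  Promotions: 0.33 × 0.226 × 0.172 = 0.01282776
  Alerts: 0.04 × 0.174 × 0.048 = 0.00033408
  Newsletters: 0.19 × 0.016 × 0.045 = 0.0001368
  Social: 0.07 × 0.13 × 0.005 = 0.0000455
  Work: 0.18 × 0.155 × 0.01 = 0.000279
  Personal: 0.19 × 0.09 × 0.2 = 0.00342
Total = 0.01704314.
Largest term belongs to Promotions, so Promotions is most probable.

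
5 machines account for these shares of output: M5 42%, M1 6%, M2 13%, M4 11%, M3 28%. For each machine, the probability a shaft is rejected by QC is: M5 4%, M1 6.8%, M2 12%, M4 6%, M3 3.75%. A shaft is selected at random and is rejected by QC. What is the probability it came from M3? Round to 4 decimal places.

0.1960

Compute prior × likelihood for every hypothesis:
  M5: 0.42 × 0.04 = 0.0168
  M1: 0.06 × 0.068 = 0.00408
  M2: 0.13 × 0.12 = 0.0156
  M4: 0.11 × 0.06 = 0.0066
  M3: 0.28 × 0.0375 = 0.0105
Sum = 0.05358.
P(M3 | evidence) = 0.0105 / 0.05358 ≈ 0.1960.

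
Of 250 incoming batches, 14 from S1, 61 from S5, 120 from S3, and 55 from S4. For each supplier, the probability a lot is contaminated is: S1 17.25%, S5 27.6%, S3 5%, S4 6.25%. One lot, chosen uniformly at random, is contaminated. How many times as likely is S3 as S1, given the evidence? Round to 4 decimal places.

Prior × likelihood for each hypothesis:
  S1: 0.056 × 0.1725 = 0.00966
  S5: 0.244 × 0.276 = 0.067344
  S3: 0.48 × 0.05 = 0.024
  S4: 0.22 × 0.0625 = 0.01375
Normalizing constant = 0.114754.
The ratio is 0.024 / 0.00966 (the normalizer cancels) = 2.4845.

2.4845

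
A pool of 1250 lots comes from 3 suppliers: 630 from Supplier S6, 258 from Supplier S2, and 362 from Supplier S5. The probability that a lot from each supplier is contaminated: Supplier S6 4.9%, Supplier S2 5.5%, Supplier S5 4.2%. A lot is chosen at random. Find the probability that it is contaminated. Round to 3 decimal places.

0.048

Prior × likelihood for each hypothesis:
  Supplier S6: 0.504 × 0.049 = 0.024696
  Supplier S2: 0.2064 × 0.055 = 0.011352
  Supplier S5: 0.2896 × 0.042 = 0.0121632
P(contaminated) = 0.024696 + 0.011352 + 0.0121632 = 0.0482112 → 0.048.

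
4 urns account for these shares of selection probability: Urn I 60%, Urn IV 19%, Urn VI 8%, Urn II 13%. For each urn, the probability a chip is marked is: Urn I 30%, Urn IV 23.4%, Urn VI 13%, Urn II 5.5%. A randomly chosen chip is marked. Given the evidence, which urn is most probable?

Urn I

By Bayes' rule, posterior ∝ prior × likelihood:
  Urn I: 0.6 × 0.3 = 0.18
  Urn IV: 0.19 × 0.234 = 0.04446
  Urn VI: 0.08 × 0.13 = 0.0104
  Urn II: 0.13 × 0.055 = 0.00715
Total = 0.24201.
Largest term belongs to Urn I, so Urn I is most probable.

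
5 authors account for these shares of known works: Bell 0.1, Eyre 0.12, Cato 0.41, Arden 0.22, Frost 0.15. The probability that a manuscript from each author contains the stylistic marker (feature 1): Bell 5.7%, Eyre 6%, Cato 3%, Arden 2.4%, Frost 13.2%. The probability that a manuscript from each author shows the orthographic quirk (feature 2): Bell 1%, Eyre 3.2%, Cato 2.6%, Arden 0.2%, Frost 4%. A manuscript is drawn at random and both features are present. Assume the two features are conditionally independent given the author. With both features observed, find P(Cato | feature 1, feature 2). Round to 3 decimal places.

0.227

By Bayes' rule, posterior ∝ prior × likelihood:
  Bell: 0.1 × 0.057 × 0.01 = 0.000057
  Eyre: 0.12 × 0.06 × 0.032 = 0.0002304
  Cato: 0.41 × 0.03 × 0.026 = 0.0003198
  Arden: 0.22 × 0.024 × 0.002 = 0.00001056
  Frost: 0.15 × 0.132 × 0.04 = 0.000792
Total = 0.00140976.
P(Cato | evidence) = 0.0003198 / 0.00140976 ≈ 0.227.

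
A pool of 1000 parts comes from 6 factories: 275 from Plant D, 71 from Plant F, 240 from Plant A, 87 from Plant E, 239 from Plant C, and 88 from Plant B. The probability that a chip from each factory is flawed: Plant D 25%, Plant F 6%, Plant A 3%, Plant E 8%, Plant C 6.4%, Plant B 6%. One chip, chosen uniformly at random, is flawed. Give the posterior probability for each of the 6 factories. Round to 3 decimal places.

Compute prior × likelihood for every hypothesis:
  Plant D: 0.275 × 0.25 = 0.06875
  Plant F: 0.071 × 0.06 = 0.00426
  Plant A: 0.24 × 0.03 = 0.0072
  Plant E: 0.087 × 0.08 = 0.00696
  Plant C: 0.239 × 0.064 = 0.015296
  Plant B: 0.088 × 0.06 = 0.00528
Total = 0.107746.
P(Plant D | flawed) = 0.06875/0.107746 ≈ 0.638
P(Plant F | flawed) = 0.00426/0.107746 ≈ 0.040
P(Plant A | flawed) = 0.0072/0.107746 ≈ 0.067
P(Plant E | flawed) = 0.00696/0.107746 ≈ 0.065
P(Plant C | flawed) = 0.015296/0.107746 ≈ 0.142
P(Plant B | flawed) = 0.00528/0.107746 ≈ 0.049

Plant D 0.638, Plant F 0.040, Plant A 0.067, Plant E 0.065, Plant C 0.142, Plant B 0.049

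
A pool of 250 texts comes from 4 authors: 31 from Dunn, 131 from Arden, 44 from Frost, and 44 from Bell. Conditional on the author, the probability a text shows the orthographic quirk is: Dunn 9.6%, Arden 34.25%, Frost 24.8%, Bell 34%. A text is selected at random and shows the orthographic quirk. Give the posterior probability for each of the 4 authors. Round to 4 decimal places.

By Bayes' rule, posterior ∝ prior × likelihood:
  Dunn: 0.124 × 0.096 = 0.011904
  Arden: 0.524 × 0.3425 = 0.17947
  Frost: 0.176 × 0.248 = 0.043648
  Bell: 0.176 × 0.34 = 0.05984
Normalizing constant = 0.294862.
P(Dunn | quirk) = 0.011904/0.294862 ≈ 0.0404
P(Arden | quirk) = 0.17947/0.294862 ≈ 0.6087
P(Frost | quirk) = 0.043648/0.294862 ≈ 0.1480
P(Bell | quirk) = 0.05984/0.294862 ≈ 0.2029

Dunn 0.0404, Arden 0.6087, Frost 0.1480, Bell 0.2029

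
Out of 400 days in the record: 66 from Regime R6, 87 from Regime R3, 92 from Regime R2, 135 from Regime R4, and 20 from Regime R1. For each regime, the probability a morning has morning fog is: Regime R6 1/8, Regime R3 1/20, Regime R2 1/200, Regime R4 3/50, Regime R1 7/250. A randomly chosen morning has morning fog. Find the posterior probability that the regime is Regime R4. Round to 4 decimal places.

0.3729

Prior × likelihood for each hypothesis:
  Regime R6: 0.165 × 0.125 = 0.020625
  Regime R3: 0.2175 × 0.05 = 0.010875
  Regime R2: 0.23 × 0.005 = 0.00115
  Regime R4: 0.3375 × 0.06 = 0.02025
  Regime R1: 0.05 × 0.028 = 0.0014
Normalizing constant = 0.0543.
P(Regime R4 | evidence) = 0.02025 / 0.0543 ≈ 0.3729.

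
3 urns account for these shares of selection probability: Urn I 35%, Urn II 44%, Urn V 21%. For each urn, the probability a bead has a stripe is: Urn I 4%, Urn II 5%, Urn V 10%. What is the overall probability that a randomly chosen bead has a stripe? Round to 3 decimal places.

0.057

Prior × likelihood for each hypothesis:
  Urn I: 0.35 × 0.04 = 0.014
  Urn II: 0.44 × 0.05 = 0.022
  Urn V: 0.21 × 0.1 = 0.021
P(striped) = 0.014 + 0.022 + 0.021 = 0.057 → 0.057.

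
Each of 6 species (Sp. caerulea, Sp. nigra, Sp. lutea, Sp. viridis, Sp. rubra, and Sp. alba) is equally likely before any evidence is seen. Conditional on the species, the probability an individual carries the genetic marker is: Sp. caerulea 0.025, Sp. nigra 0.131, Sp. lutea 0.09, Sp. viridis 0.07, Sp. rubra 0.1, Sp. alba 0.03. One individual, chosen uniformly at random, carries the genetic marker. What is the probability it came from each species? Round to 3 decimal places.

With a uniform prior (1/6 each), posterior ∝ likelihood:
  Sp. caerulea: 0.025
  Sp. nigra: 0.131
  Sp. lutea: 0.09
  Sp. viridis: 0.07
  Sp. rubra: 0.1
  Sp. alba: 0.03
Sum = 0.446.
P(Sp. caerulea | marker) = 0.025/0.446 ≈ 0.056
P(Sp. nigra | marker) = 0.131/0.446 ≈ 0.294
P(Sp. lutea | marker) = 0.09/0.446 ≈ 0.202
P(Sp. viridis | marker) = 0.07/0.446 ≈ 0.157
P(Sp. rubra | marker) = 0.1/0.446 ≈ 0.224
P(Sp. alba | marker) = 0.03/0.446 ≈ 0.067

Sp. caerulea 0.056, Sp. nigra 0.294, Sp. lutea 0.202, Sp. viridis 0.157, Sp. rubra 0.224, Sp. alba 0.067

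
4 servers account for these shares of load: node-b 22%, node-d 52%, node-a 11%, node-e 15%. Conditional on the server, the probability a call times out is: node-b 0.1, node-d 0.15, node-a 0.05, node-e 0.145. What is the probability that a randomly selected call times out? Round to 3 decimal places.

0.127

Prior × likelihood for each hypothesis:
  node-b: 0.22 × 0.1 = 0.022
  node-d: 0.52 × 0.15 = 0.078
  node-a: 0.11 × 0.05 = 0.0055
  node-e: 0.15 × 0.145 = 0.02175
P(timeout) = 0.022 + 0.078 + 0.0055 + 0.02175 = 0.12725 → 0.127.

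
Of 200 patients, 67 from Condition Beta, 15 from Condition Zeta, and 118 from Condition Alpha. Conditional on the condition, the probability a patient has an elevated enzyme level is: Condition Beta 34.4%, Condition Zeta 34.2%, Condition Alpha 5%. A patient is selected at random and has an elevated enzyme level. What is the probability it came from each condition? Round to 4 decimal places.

Condition Beta 0.6763, Condition Zeta 0.1505, Condition Alpha 0.1731

By Bayes' rule, posterior ∝ prior × likelihood:
  Condition Beta: 0.335 × 0.344 = 0.11524
  Condition Zeta: 0.075 × 0.342 = 0.02565
  Condition Alpha: 0.59 × 0.05 = 0.0295
Normalizing constant = 0.17039.
P(Condition Beta | elevated) = 0.11524/0.17039 ≈ 0.6763
P(Condition Zeta | elevated) = 0.02565/0.17039 ≈ 0.1505
P(Condition Alpha | elevated) = 0.0295/0.17039 ≈ 0.1731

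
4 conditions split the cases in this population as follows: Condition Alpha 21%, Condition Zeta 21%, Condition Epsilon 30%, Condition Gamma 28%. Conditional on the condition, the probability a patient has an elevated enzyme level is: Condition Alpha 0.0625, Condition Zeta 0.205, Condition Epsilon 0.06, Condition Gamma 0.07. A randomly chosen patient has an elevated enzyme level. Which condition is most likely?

Compute prior × likelihood for every hypothesis:
  Condition Alpha: 0.21 × 0.0625 = 0.013125
  Condition Zeta: 0.21 × 0.205 = 0.04305
  Condition Epsilon: 0.3 × 0.06 = 0.018
  Condition Gamma: 0.28 × 0.07 = 0.0196
Sum = 0.093775.
Largest term belongs to Condition Zeta, so Condition Zeta is most probable.

Condition Zeta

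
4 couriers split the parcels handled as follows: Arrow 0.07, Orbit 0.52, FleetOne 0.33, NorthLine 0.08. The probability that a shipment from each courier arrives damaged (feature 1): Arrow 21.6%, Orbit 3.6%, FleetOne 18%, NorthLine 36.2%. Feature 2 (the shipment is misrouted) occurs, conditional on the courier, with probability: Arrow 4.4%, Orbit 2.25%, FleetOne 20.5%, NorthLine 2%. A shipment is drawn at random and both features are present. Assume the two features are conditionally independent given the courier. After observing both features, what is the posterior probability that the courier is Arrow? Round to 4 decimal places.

Unnormalized posteriors (prior × likelihood):
  Arrow: 0.07 × 0.216 × 0.044 = 0.00066528
  Orbit: 0.52 × 0.036 × 0.0225 = 0.0004212
  FleetOne: 0.33 × 0.18 × 0.205 = 0.012177
  NorthLine: 0.08 × 0.362 × 0.02 = 0.0005792
Sum = 0.01384268.
P(Arrow | evidence) = 0.00066528 / 0.01384268 ≈ 0.0481.

0.0481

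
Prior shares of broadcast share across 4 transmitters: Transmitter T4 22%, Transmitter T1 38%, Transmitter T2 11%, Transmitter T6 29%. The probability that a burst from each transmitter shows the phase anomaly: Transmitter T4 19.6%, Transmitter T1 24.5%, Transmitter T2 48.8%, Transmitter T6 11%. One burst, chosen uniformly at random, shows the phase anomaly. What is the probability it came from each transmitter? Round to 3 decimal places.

Compute prior × likelihood for every hypothesis:
  Transmitter T4: 0.22 × 0.196 = 0.04312
  Transmitter T1: 0.38 × 0.245 = 0.0931
  Transmitter T2: 0.11 × 0.488 = 0.05368
  Transmitter T6: 0.29 × 0.11 = 0.0319
Normalizing constant = 0.2218.
P(Transmitter T4 | anomaly) = 0.04312/0.2218 ≈ 0.194
P(Transmitter T1 | anomaly) = 0.0931/0.2218 ≈ 0.420
P(Transmitter T2 | anomaly) = 0.05368/0.2218 ≈ 0.242
P(Transmitter T6 | anomaly) = 0.0319/0.2218 ≈ 0.144

Transmitter T4 0.194, Transmitter T1 0.420, Transmitter T2 0.242, Transmitter T6 0.144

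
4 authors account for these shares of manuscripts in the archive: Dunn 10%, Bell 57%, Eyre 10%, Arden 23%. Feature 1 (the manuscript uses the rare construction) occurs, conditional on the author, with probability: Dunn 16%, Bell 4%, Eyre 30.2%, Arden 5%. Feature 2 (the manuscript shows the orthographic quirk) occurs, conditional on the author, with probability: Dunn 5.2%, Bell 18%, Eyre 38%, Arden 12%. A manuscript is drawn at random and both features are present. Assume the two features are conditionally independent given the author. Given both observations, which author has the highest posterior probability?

Prior × likelihood for each hypothesis:
  Dunn: 0.1 × 0.16 × 0.052 = 0.000832
  Bell: 0.57 × 0.04 × 0.18 = 0.004104
  Eyre: 0.1 × 0.302 × 0.38 = 0.011476
  Arden: 0.23 × 0.05 × 0.12 = 0.00138
Normalizing constant = 0.017792.
Largest term belongs to Eyre, so Eyre is most probable.

Eyre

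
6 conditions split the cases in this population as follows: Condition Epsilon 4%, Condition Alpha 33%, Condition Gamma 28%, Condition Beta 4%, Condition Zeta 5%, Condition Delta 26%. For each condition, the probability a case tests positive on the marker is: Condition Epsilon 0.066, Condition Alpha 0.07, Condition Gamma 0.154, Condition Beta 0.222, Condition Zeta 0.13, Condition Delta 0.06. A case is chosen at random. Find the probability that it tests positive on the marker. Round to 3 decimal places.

By Bayes' rule, posterior ∝ prior × likelihood:
  Condition Epsilon: 0.04 × 0.066 = 0.00264
  Condition Alpha: 0.33 × 0.07 = 0.0231
  Condition Gamma: 0.28 × 0.154 = 0.04312
  Condition Beta: 0.04 × 0.222 = 0.00888
  Condition Zeta: 0.05 × 0.13 = 0.0065
  Condition Delta: 0.26 × 0.06 = 0.0156
P(marker-positive) = 0.00264 + 0.0231 + 0.04312 + 0.00888 + 0.0065 + 0.0156 = 0.09984 → 0.100.

0.100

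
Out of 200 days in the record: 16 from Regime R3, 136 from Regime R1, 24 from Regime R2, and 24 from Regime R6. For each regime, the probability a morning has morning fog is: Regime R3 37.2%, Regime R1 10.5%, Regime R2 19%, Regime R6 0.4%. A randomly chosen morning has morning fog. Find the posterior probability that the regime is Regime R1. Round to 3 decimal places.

Compute prior × likelihood for every hypothesis:
  Regime R3: 0.08 × 0.372 = 0.02976
  Regime R1: 0.68 × 0.105 = 0.0714
  Regime R2: 0.12 × 0.19 = 0.0228
  Regime R6: 0.12 × 0.004 = 0.00048
Sum = 0.12444.
P(Regime R1 | evidence) = 0.0714 / 0.12444 ≈ 0.574.

0.574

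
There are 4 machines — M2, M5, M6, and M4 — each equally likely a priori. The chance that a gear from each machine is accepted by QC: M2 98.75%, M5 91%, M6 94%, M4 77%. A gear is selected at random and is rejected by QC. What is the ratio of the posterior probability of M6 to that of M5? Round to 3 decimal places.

0.667

Taking complements, P(rejected | each) = M2 0.0125, M5 0.09, M6 0.06, M4 0.23.
With a uniform prior (1/4 each), posterior ∝ likelihood:
  M2: 0.0125
  M5: 0.09
  M6: 0.06
  M4: 0.23
Sum = 0.3925.
The ratio is 0.06 / 0.09 (the normalizer cancels) = 0.667.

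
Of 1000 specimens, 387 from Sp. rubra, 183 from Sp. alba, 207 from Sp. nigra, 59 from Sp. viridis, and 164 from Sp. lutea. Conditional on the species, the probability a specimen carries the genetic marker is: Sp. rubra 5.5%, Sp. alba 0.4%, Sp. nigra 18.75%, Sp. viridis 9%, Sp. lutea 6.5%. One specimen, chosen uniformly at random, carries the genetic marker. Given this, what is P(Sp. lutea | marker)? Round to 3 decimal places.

0.139

Prior × likelihood for each hypothesis:
  Sp. rubra: 0.387 × 0.055 = 0.021285
  Sp. alba: 0.183 × 0.004 = 0.000732
  Sp. nigra: 0.207 × 0.1875 = 0.0388125
  Sp. viridis: 0.059 × 0.09 = 0.00531
  Sp. lutea: 0.164 × 0.065 = 0.01066
Sum = 0.0767995.
P(Sp. lutea | evidence) = 0.01066 / 0.0767995 ≈ 0.139.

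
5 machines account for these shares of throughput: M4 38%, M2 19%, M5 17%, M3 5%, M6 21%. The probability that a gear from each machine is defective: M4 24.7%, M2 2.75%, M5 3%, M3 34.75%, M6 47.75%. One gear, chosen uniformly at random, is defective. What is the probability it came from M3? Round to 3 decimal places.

0.078

Prior × likelihood for each hypothesis:
  M4: 0.38 × 0.247 = 0.09386
  M2: 0.19 × 0.0275 = 0.005225
  M5: 0.17 × 0.03 = 0.0051
  M3: 0.05 × 0.3475 = 0.017375
  M6: 0.21 × 0.4775 = 0.100275
Sum = 0.221835.
P(M3 | evidence) = 0.017375 / 0.221835 ≈ 0.078.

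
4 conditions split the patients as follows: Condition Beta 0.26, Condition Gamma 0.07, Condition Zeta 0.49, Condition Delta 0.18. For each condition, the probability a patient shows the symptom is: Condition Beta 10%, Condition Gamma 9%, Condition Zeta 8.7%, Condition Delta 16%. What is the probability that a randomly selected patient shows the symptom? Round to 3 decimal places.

Prior × likelihood for each hypothesis:
  Condition Beta: 0.26 × 0.1 = 0.026
  Condition Gamma: 0.07 × 0.09 = 0.0063
  Condition Zeta: 0.49 × 0.087 = 0.04263
  Condition Delta: 0.18 × 0.16 = 0.0288
P(symptomatic) = 0.026 + 0.0063 + 0.04263 + 0.0288 = 0.10373 → 0.104.

0.104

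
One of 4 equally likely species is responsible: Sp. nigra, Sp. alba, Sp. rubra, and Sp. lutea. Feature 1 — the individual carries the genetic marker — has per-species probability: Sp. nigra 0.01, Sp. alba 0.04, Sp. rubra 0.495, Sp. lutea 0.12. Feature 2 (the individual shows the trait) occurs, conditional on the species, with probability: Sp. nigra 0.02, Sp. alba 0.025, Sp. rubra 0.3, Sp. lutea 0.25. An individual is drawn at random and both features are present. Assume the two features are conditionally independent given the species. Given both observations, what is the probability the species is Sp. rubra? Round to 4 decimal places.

0.8264

Since the prior is uniform, the posterior is proportional to the likelihood:
  Sp. nigra: 0.01 × 0.02 = 0.0002
  Sp. alba: 0.04 × 0.025 = 0.001
  Sp. rubra: 0.495 × 0.3 = 0.1485
  Sp. lutea: 0.12 × 0.25 = 0.03
Normalizing constant = 0.1797.
P(Sp. rubra | evidence) = 0.1485 / 0.1797 ≈ 0.8264.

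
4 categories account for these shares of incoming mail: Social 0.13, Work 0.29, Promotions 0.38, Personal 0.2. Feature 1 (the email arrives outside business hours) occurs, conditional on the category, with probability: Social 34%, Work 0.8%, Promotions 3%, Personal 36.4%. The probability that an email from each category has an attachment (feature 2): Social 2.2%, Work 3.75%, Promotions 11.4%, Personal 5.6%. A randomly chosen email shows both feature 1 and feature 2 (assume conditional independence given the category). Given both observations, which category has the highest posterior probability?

Personal

Prior × likelihood for each hypothesis:
  Social: 0.13 × 0.34 × 0.022 = 0.0009724
  Work: 0.29 × 0.008 × 0.0375 = 0.000087
  Promotions: 0.38 × 0.03 × 0.114 = 0.0012996
  Personal: 0.2 × 0.364 × 0.056 = 0.0040768
Normalizing constant = 0.0064358.
Largest term belongs to Personal, so Personal is most probable.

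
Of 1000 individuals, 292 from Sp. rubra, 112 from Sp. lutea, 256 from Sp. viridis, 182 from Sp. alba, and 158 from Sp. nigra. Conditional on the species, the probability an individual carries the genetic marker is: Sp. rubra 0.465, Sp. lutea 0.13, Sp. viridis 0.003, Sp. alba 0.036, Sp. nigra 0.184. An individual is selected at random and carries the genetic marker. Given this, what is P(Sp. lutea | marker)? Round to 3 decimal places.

0.078

Prior × likelihood for each hypothesis:
  Sp. rubra: 0.292 × 0.465 = 0.13578
  Sp. lutea: 0.112 × 0.13 = 0.01456
  Sp. viridis: 0.256 × 0.003 = 0.000768
  Sp. alba: 0.182 × 0.036 = 0.006552
  Sp. nigra: 0.158 × 0.184 = 0.029072
Normalizing constant = 0.186732.
P(Sp. lutea | evidence) = 0.01456 / 0.186732 ≈ 0.078.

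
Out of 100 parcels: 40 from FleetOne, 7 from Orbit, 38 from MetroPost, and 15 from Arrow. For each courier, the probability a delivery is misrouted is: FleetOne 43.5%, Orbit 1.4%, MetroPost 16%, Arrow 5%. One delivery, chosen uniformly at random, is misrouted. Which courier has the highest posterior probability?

Compute prior × likelihood for every hypothesis:
  FleetOne: 0.4 × 0.435 = 0.174
  Orbit: 0.07 × 0.014 = 0.00098
  MetroPost: 0.38 × 0.16 = 0.0608
  Arrow: 0.15 × 0.05 = 0.0075
Sum = 0.24328.
Largest term belongs to FleetOne, so FleetOne is most probable.

FleetOne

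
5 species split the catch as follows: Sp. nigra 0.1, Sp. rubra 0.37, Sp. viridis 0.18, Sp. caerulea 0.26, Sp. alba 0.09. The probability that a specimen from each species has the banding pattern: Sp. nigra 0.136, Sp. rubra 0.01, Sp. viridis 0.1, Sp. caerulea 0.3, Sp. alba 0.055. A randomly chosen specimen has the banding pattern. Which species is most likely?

Prior × likelihood for each hypothesis:
  Sp. nigra: 0.1 × 0.136 = 0.0136
  Sp. rubra: 0.37 × 0.01 = 0.0037
  Sp. viridis: 0.18 × 0.1 = 0.018
  Sp. caerulea: 0.26 × 0.3 = 0.078
  Sp. alba: 0.09 × 0.055 = 0.00495
Normalizing constant = 0.11825.
Largest term belongs to Sp. caerulea, so Sp. caerulea is most probable.

Sp. caerulea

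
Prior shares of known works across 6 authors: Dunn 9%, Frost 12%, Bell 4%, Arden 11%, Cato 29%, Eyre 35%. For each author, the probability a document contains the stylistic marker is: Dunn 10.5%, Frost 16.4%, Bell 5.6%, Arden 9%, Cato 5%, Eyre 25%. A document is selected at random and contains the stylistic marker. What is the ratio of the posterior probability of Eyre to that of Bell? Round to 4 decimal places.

By Bayes' rule, posterior ∝ prior × likelihood:
  Dunn: 0.09 × 0.105 = 0.00945
  Frost: 0.12 × 0.164 = 0.01968
  Bell: 0.04 × 0.056 = 0.00224
  Arden: 0.11 × 0.09 = 0.0099
  Cato: 0.29 × 0.05 = 0.0145
  Eyre: 0.35 × 0.25 = 0.0875
Sum = 0.14327.
The ratio is 0.0875 / 0.00224 (the normalizer cancels) = 39.0625.

39.0625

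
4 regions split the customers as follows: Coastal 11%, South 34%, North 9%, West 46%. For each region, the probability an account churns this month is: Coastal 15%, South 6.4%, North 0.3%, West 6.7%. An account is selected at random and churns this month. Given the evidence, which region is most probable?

West

Unnormalized posteriors (prior × likelihood):
  Coastal: 0.11 × 0.15 = 0.0165
  South: 0.34 × 0.064 = 0.02176
  North: 0.09 × 0.003 = 0.00027
  West: 0.46 × 0.067 = 0.03082
Total = 0.06935.
Largest term belongs to West, so West is most probable.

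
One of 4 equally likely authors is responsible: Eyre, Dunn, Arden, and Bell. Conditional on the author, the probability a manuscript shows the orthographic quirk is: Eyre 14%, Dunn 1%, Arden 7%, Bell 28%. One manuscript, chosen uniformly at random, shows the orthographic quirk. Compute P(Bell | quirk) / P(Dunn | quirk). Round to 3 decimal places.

Since the prior is uniform, the posterior is proportional to the likelihood:
  Eyre: 0.14
  Dunn: 0.01
  Arden: 0.07
  Bell: 0.28
Total = 0.5.
The ratio is 0.28 / 0.01 (the normalizer cancels) = 28.000.

28.000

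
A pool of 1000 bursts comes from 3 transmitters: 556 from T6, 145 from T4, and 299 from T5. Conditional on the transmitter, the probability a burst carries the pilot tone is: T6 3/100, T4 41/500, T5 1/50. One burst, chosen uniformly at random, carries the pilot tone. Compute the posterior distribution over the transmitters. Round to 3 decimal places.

T6 0.483, T4 0.344, T5 0.173

Unnormalized posteriors (prior × likelihood):
  T6: 0.556 × 0.03 = 0.01668
  T4: 0.145 × 0.082 = 0.01189
  T5: 0.299 × 0.02 = 0.00598
Total = 0.03455.
P(T6 | pilot) = 0.01668/0.03455 ≈ 0.483
P(T4 | pilot) = 0.01189/0.03455 ≈ 0.344
P(T5 | pilot) = 0.00598/0.03455 ≈ 0.173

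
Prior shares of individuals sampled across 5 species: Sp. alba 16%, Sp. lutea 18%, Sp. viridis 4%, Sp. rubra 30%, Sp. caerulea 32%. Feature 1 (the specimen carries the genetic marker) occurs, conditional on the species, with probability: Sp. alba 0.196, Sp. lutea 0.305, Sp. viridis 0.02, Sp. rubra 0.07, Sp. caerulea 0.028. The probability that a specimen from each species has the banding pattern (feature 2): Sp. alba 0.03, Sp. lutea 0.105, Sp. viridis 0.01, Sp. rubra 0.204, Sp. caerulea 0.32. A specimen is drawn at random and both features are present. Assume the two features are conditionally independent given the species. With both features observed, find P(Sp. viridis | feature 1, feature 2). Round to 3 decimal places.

0.001

Unnormalized posteriors (prior × likelihood):
  Sp. alba: 0.16 × 0.196 × 0.03 = 0.0009408
  Sp. lutea: 0.18 × 0.305 × 0.105 = 0.0057645
  Sp. viridis: 0.04 × 0.02 × 0.01 = 0.000008
  Sp. rubra: 0.3 × 0.07 × 0.204 = 0.004284
  Sp. caerulea: 0.32 × 0.028 × 0.32 = 0.0028672
Total = 0.0138645.
P(Sp. viridis | evidence) = 0.000008 / 0.0138645 ≈ 0.001.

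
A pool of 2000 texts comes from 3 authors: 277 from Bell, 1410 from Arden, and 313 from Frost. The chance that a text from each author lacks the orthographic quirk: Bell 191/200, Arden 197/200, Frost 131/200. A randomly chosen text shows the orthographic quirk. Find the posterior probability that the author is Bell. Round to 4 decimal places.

0.0880

Taking complements, P(quirk | each) = Bell 0.045, Arden 0.015, Frost 0.345.
Unnormalized posteriors (prior × likelihood):
  Bell: 0.1385 × 0.045 = 0.0062325
  Arden: 0.705 × 0.015 = 0.010575
  Frost: 0.1565 × 0.345 = 0.0539925
Sum = 0.0708.
P(Bell | evidence) = 0.0062325 / 0.0708 ≈ 0.0880.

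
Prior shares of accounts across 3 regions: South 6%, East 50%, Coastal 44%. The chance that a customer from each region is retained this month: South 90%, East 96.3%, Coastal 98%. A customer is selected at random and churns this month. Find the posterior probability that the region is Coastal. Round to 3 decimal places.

0.264

Taking complements, P(churn | each) = South 0.1, East 0.037, Coastal 0.02.
By Bayes' rule, posterior ∝ prior × likelihood:
  South: 0.06 × 0.1 = 0.006
  East: 0.5 × 0.037 = 0.0185
  Coastal: 0.44 × 0.02 = 0.0088
Normalizing constant = 0.0333.
P(Coastal | evidence) = 0.0088 / 0.0333 ≈ 0.264.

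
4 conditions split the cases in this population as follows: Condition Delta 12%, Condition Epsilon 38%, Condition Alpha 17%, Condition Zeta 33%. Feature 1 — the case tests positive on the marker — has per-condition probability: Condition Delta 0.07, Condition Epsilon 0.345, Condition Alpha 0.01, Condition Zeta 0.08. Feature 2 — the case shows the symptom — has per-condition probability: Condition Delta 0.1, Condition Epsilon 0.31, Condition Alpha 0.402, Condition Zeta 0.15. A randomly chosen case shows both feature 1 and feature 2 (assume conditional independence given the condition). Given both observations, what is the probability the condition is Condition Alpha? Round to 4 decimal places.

By Bayes' rule, posterior ∝ prior × likelihood:
  Condition Delta: 0.12 × 0.07 × 0.1 = 0.00084
  Condition Epsilon: 0.38 × 0.345 × 0.31 = 0.040641
  Condition Alpha: 0.17 × 0.01 × 0.402 = 0.0006834
  Condition Zeta: 0.33 × 0.08 × 0.15 = 0.00396
Normalizing constant = 0.0461244.
P(Condition Alpha | evidence) = 0.0006834 / 0.0461244 ≈ 0.0148.

0.0148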